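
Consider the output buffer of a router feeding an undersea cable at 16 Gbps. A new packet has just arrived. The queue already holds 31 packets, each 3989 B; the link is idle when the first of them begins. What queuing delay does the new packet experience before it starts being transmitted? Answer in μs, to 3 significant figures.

61.8 μs

Each queued packet: L/R = 31912/16000000000 = 1.9945 μs.
31 queued → 61.8295 μs.
Queuing delay = 61.8 μs.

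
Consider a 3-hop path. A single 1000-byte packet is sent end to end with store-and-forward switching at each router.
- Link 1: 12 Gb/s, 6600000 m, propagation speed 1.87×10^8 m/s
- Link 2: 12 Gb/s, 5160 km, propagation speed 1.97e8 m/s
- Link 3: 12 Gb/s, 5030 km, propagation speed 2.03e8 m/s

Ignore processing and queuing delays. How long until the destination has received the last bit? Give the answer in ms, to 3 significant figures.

86.3 ms

L = 1000 × 8 = 8000 bits.
Transmission delay per hop = L/R = 8000/12000000000 = 0.000666667 ms; 3 hops → 0.002 ms.
Propagation delays (d/s per hop): 35.2941, 26.1929, 24.7783 ms; sum = 86.2653 ms.
End-to-end = 86.3 ms.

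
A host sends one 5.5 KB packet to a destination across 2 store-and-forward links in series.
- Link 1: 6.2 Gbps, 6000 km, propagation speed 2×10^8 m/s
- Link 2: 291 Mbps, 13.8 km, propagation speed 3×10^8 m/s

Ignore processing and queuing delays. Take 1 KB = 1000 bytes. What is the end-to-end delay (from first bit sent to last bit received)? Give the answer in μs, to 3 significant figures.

L = 44000 bits.
Transmission delays (L/R per hop): 7.09677, 151.203 μs; sum = 158.3 μs.
Propagation delays (d/s per hop): 30000, 46 μs; sum = 30046 μs.
End-to-end = 30200 μs.

30200 μs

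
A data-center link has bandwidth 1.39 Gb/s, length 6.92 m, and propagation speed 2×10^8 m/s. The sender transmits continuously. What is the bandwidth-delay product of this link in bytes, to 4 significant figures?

6.012 bytes

Propagation delay = 6.92 / 200000000 = 3.46e-08 s.
BDP = R × t_prop = 1390000000 × 3.46e-08 = 48.094 bits.
In bytes: 48.094/8 = 6.012 bytes.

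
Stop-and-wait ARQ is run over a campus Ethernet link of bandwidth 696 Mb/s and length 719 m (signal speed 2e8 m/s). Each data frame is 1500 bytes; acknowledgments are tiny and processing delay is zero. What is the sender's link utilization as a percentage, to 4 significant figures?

t_tx = L/R = 12000/696000000 = 1.72414e-05 s.
t_prop = 719/200000000 = 3.595e-06 s; RTT = 7.19e-06 s.
Cycle = t_tx + RTT = 2.44314e-05 s.
Utilization = t_tx / cycle = 1.72414e-05/2.44314e-05 = 70.57 %.

70.57 %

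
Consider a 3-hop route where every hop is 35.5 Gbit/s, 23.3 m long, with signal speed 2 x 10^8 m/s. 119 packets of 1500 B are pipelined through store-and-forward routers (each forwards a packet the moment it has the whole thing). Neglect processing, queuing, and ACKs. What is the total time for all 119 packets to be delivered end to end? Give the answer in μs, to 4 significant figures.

Per-hop transmission t_tx = L/R = 12000/35500000000 = 0.338028 μs.
Per-hop propagation t_prop = 23.3/200000000 = 0.1165 μs.
Pipeline fill: first packet needs 3·t_tx to clear all hops; remaining 118 packets each add one t_tx.
Total = (3+119-1)·t_tx + 3·t_prop = 121·0.338028 + 3·0.1165 = 41.25 μs.

41.25 μs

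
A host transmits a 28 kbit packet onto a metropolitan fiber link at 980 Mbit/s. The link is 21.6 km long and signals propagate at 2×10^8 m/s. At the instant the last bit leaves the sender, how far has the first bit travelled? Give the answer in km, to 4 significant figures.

5.714 km

t_tx = L/R = 28000/980000000 = 2.85714e-05 s.
Distance = s × t_tx = 200000000 × 2.85714e-05 = 5.714 km.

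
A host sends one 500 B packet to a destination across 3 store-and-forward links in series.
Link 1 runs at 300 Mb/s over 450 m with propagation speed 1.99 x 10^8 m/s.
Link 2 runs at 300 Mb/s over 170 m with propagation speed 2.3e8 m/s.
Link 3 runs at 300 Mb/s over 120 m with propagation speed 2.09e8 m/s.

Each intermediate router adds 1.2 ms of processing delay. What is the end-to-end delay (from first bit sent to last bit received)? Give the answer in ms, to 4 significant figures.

2.444 ms

L = 500 × 8 = 4000 bits.
Transmission delay per hop = L/R = 4000/300000000 = 0.0133333 ms; 3 hops → 0.04 ms.
Propagation delays (d/s per hop): 0.00226131, 0.00073913, 0.000574163 ms; sum = 0.0035746 ms.
Processing at 2 router(s): 2 × 1.2 ms = 2.4 ms.
End-to-end = 2.444 ms.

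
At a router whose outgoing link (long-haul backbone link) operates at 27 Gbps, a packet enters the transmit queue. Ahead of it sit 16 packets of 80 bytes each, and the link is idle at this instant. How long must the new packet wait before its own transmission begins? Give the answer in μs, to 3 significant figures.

0.379 μs

Each queued packet: L/R = 640/27000000000 = 0.0237037 μs.
16 queued → 0.379259 μs.
Queuing delay = 0.379 μs.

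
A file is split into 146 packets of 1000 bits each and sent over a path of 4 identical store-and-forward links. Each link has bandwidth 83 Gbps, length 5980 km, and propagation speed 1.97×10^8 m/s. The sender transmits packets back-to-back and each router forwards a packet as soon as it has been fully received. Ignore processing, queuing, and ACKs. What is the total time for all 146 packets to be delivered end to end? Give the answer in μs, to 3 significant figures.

Per-hop transmission t_tx = L/R = 1000/83000000000 = 0.0120482 μs.
Per-hop propagation t_prop = 5980000/197000000 = 30355.3 μs.
Pipeline fill: first packet needs 4·t_tx to clear all hops; remaining 145 packets each add one t_tx.
Total = (4+146-1)·t_tx + 4·t_prop = 149·0.0120482 + 4·30355.3 = 121000 μs.

121000 μs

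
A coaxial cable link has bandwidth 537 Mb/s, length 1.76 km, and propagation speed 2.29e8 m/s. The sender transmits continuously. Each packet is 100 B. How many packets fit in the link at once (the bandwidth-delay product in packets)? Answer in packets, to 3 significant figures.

5.16 packets

Propagation delay = 1760 / 229000000 = 7.68559e-06 s.
BDP = R × t_prop = 537000000 × 7.68559e-06 = 4127.16 bits.
In packets of 800 bits: 5.16 packets.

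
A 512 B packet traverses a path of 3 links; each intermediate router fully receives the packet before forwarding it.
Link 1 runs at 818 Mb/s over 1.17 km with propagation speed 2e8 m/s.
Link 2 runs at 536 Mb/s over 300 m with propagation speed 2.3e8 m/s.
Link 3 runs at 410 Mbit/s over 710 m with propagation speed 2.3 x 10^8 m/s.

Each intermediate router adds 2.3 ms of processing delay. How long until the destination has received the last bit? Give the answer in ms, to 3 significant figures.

L = 512 × 8 = 4096 bits.
Transmission delays (L/R per hop): 0.00500733, 0.00764179, 0.00999024 ms; sum = 0.0226394 ms.
Propagation delays (d/s per hop): 0.00585, 0.00130435, 0.00308696 ms; sum = 0.0102413 ms.
Processing at 2 router(s): 2 × 2.3 ms = 4.6 ms.
End-to-end = 4.63 ms.

4.63 ms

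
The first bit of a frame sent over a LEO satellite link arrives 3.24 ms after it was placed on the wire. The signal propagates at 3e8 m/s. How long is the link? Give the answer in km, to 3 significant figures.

972 km

d = s × t_prop = 300000000 × 0.00324 = 972 km.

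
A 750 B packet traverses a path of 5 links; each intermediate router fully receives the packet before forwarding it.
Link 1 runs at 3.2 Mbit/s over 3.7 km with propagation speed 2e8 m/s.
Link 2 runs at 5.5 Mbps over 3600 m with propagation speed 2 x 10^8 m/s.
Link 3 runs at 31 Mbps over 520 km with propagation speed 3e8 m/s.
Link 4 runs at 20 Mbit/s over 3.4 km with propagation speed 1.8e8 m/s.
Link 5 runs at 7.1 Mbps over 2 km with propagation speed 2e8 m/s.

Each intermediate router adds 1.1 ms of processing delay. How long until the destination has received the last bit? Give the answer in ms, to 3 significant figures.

10.5 ms

L = 750 × 8 = 6000 bits.
Transmission delays (L/R per hop): 1.875, 1.09091, 0.193548, 0.3, 0.84507 ms; sum = 4.30453 ms.
Propagation delays (d/s per hop): 0.0185, 0.018, 1.73333, 0.0188889, 0.01 ms; sum = 1.79872 ms.
Processing at 4 router(s): 4 × 1.1 ms = 4.4 ms.
End-to-end = 10.5 ms.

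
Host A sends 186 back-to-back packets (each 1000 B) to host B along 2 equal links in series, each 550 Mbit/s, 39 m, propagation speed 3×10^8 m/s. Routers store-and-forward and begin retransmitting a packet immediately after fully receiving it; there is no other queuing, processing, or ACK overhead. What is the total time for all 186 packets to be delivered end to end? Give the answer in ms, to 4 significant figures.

Per-hop transmission t_tx = L/R = 8000/550000000 = 0.0145455 ms.
Per-hop propagation t_prop = 39/300000000 = 0.00013 ms.
Pipeline fill: first packet needs 2·t_tx to clear all hops; remaining 185 packets each add one t_tx.
Total = (2+186-1)·t_tx + 2·t_prop = 187·0.0145455 + 2·0.00013 = 2.720 ms.

2.720 ms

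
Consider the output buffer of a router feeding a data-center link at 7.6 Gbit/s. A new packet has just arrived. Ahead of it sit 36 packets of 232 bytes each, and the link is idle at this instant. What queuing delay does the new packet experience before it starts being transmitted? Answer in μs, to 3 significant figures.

8.79 μs

Each queued packet: L/R = 1856/7600000000 = 0.244211 μs.
36 queued → 8.79158 μs.
Queuing delay = 8.79 μs.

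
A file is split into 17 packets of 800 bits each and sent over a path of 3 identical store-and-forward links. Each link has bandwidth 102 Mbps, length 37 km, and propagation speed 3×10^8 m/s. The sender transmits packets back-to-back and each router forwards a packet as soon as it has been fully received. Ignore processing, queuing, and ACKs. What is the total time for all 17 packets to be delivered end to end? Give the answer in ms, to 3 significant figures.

Per-hop transmission t_tx = L/R = 800/102000000 = 0.00784314 ms.
Per-hop propagation t_prop = 37000/300000000 = 0.123333 ms.
Pipeline fill: first packet needs 3·t_tx to clear all hops; remaining 16 packets each add one t_tx.
Total = (3+17-1)·t_tx + 3·t_prop = 19·0.00784314 + 3·0.123333 = 0.519 ms.

0.519 ms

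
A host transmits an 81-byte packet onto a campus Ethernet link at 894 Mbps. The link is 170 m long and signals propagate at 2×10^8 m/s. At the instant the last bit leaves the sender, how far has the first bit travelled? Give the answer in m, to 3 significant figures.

t_tx = L/R = 648/894000000 = 7.24832e-07 s.
Distance = s × t_tx = 200000000 × 7.24832e-07 = 145 m.

145 m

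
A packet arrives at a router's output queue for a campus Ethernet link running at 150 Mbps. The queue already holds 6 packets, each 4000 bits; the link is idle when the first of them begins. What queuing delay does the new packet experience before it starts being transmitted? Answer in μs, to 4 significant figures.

Each queued packet: L/R = 4000/150000000 = 26.6667 μs.
6 queued → 160 μs.
Queuing delay = 160.0 μs.

160.0 μs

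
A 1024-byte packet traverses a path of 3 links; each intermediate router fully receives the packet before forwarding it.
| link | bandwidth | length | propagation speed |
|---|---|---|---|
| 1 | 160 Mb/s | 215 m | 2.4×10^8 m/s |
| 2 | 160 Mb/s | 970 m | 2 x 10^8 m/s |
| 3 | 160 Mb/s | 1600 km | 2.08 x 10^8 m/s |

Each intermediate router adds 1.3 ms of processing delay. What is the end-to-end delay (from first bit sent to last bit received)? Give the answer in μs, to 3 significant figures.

10500 μs

L = 1024 × 8 = 8192 bits.
Transmission delay per hop = L/R = 8192/160000000 = 51.2 μs; 3 hops → 153.6 μs.
Propagation delays (d/s per hop): 0.895833, 4.85, 7692.31 μs; sum = 7698.05 μs.
Processing at 2 router(s): 2 × 1.3 ms = 2600 μs.
End-to-end = 10500 μs.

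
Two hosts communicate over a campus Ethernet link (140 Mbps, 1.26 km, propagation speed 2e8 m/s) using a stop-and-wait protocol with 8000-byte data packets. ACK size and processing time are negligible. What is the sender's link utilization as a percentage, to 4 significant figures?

97.32 %

t_tx = L/R = 64000/140000000 = 0.000457143 s.
t_prop = 1260/200000000 = 6.3e-06 s; RTT = 1.26e-05 s.
Cycle = t_tx + RTT = 0.000469743 s.
Utilization = t_tx / cycle = 0.000457143/0.000469743 = 97.32 %.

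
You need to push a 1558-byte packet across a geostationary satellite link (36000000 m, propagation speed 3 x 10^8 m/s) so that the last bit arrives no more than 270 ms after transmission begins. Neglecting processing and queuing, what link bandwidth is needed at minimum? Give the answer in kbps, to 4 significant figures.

83.09 kbps

L = 12464 bits.
Propagation delay = 36000000 / 300000000 = 120 ms.
Transmission budget = 270 − 120 = 150 ms.
R ≥ L / t_tx = 12464 bits / 0.15 s = 83.09 kbps.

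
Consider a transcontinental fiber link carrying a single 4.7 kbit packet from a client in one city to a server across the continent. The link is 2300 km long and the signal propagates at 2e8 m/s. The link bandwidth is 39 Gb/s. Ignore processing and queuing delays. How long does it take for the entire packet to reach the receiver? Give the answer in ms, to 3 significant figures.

11.5 ms

L = 4700 bits.
Transmission delay = L/R = 4700 / 39000000000 = 0.000120513 ms.
Propagation delay = d/s = 2300000 m / 200000000 m/s = 11.5 ms.
Total = 11.5 ms.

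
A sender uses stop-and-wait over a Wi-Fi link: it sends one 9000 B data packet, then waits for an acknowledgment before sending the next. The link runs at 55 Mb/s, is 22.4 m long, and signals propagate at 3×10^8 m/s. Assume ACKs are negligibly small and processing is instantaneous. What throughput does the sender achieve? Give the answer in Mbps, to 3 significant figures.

t_tx = L/R = 72000/55000000 = 0.00130909 s.
t_prop = 22.4/300000000 = 7.46667e-08 s; RTT = 1.49333e-07 s.
Cycle = t_tx + RTT = 0.00130924 s.
Throughput = L / cycle = 72000 / 0.00130924 = 55.0 Mbps.

55.0 Mbps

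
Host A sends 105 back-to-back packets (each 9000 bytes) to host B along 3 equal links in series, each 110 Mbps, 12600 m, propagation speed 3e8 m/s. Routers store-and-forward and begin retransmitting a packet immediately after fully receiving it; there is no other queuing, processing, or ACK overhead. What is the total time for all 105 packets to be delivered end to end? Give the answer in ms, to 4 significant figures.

Per-hop transmission t_tx = L/R = 72000/110000000 = 0.654545 ms.
Per-hop propagation t_prop = 12600/300000000 = 0.042 ms.
Pipeline fill: first packet needs 3·t_tx to clear all hops; remaining 104 packets each add one t_tx.
Total = (3+105-1)·t_tx + 3·t_prop = 107·0.654545 + 3·0.042 = 70.16 ms.

70.16 ms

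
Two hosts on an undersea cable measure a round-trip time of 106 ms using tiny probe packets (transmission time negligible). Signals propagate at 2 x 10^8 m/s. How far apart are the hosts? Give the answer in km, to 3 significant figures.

One-way propagation = RTT/2 = 53 ms.
d = s × t = 200000000 × 0.053 = 10600 km.

10600 km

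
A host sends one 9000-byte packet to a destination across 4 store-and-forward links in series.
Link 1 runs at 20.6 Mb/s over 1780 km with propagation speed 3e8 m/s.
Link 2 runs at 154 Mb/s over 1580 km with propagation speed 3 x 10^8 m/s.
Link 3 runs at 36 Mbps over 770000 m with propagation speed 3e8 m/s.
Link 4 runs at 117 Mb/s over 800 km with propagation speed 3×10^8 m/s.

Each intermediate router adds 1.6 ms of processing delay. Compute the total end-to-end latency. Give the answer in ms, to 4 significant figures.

L = 9000 × 8 = 72000 bits.
Transmission delays (L/R per hop): 3.49515, 0.467532, 2, 0.615385 ms; sum = 6.57806 ms.
Propagation delays (d/s per hop): 5.93333, 5.26667, 2.56667, 2.66667 ms; sum = 16.4333 ms.
Processing at 3 router(s): 3 × 1.6 ms = 4.8 ms.
End-to-end = 27.81 ms.

27.81 ms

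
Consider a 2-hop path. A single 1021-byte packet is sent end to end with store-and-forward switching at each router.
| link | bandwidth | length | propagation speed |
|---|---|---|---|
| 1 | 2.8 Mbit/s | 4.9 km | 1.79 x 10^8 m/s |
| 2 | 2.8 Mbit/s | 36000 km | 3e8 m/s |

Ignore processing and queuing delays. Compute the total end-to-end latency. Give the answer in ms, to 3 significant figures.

L = 1021 × 8 = 8168 bits.
Transmission delay per hop = L/R = 8168/2800000 = 2.91714 ms; 2 hops → 5.83429 ms.
Propagation delays (d/s per hop): 0.0273743, 120 ms; sum = 120.027 ms.
End-to-end = 126 ms.

126 ms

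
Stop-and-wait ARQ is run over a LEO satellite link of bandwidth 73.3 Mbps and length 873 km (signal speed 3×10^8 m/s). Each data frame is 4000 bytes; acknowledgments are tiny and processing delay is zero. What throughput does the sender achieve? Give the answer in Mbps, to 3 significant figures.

t_tx = L/R = 32000/73300000 = 0.000436562 s.
t_prop = 873000/300000000 = 0.00291 s; RTT = 0.00582 s.
Cycle = t_tx + RTT = 0.00625656 s.
Throughput = L / cycle = 32000 / 0.00625656 = 5.11 Mbps.

5.11 Mbps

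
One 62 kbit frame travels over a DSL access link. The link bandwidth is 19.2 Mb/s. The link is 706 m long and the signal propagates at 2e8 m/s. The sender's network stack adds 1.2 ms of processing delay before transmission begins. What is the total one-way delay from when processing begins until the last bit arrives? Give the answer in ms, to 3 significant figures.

L = 62000 bits.
Transmission delay = L/R = 62000 / 19200000 = 3.22917 ms.
Propagation delay = d/s = 706 m / 200000000 m/s = 0.00353 ms.
Plus processing delay 1.2 ms = 1.2 ms.
Total = 4.43 ms.

4.43 ms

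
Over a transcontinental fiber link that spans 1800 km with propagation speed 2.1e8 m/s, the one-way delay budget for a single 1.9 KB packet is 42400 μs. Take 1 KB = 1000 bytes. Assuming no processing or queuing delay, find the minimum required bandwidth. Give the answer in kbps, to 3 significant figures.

L = 15200 bits.
Propagation delay = 1800000 / 210000000 = 8571.43 μs.
Transmission budget = 42400 − 8571.43 = 33828.6 μs.
R ≥ L / t_tx = 15200 bits / 0.0338286 s = 449 kbps.

449 kbps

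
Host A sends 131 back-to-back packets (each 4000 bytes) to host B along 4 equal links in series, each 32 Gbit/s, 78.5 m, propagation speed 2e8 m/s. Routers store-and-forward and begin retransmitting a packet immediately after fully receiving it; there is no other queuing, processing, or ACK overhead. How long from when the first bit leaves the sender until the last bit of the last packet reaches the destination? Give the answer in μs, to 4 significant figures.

Per-hop transmission t_tx = L/R = 32000/32000000000 = 1 μs.
Per-hop propagation t_prop = 78.5/200000000 = 0.3925 μs.
Pipeline fill: first packet needs 4·t_tx to clear all hops; remaining 130 packets each add one t_tx.
Total = (4+131-1)·t_tx + 4·t_prop = 134·1 + 4·0.3925 = 135.6 μs.

135.6 μs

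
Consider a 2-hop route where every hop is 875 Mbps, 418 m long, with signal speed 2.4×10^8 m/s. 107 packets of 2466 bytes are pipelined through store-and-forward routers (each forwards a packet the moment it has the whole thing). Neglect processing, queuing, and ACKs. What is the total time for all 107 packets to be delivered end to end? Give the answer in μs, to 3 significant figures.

Per-hop transmission t_tx = L/R = 19728/875000000 = 22.5463 μs.
Per-hop propagation t_prop = 418/240000000 = 1.74167 μs.
Pipeline fill: first packet needs 2·t_tx to clear all hops; remaining 106 packets each add one t_tx.
Total = (2+107-1)·t_tx + 2·t_prop = 108·22.5463 + 2·1.74167 = 2440 μs.

2440 μs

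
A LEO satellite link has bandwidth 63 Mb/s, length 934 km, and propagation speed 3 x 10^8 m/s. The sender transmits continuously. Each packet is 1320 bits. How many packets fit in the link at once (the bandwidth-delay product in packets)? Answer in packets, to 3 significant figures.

149 packets

Propagation delay = 934000 / 300000000 = 0.00311333 s.
BDP = R × t_prop = 63000000 × 0.00311333 = 196140 bits.
In packets of 1320 bits: 149 packets.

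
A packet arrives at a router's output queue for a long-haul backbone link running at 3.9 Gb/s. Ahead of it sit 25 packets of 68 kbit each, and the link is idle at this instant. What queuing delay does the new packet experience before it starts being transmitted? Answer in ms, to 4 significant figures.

0.4359 ms

Each queued packet: L/R = 68000/3900000000 = 0.0174359 ms.
25 queued → 0.435897 ms.
Queuing delay = 0.4359 ms.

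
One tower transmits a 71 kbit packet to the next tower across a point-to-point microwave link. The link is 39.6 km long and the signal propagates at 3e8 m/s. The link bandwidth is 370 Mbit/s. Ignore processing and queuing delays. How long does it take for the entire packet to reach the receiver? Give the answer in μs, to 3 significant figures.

324 μs

L = 71000 bits.
Transmission delay = L/R = 71000 / 370000000 = 191.892 μs.
Propagation delay = d/s = 39600 m / 300000000 m/s = 132 μs.
Total = 324 μs.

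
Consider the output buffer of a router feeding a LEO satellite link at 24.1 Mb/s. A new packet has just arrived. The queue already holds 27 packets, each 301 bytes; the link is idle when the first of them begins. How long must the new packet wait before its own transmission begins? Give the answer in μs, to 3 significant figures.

Each queued packet: L/R = 2408/24100000 = 99.917 μs.
27 queued → 2697.76 μs.
Queuing delay = 2700 μs.

2700 μs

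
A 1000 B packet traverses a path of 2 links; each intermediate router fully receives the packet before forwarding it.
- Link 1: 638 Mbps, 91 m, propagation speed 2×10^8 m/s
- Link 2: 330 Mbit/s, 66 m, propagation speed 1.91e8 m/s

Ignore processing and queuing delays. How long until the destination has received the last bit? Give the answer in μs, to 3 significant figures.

37.6 μs

L = 1000 × 8 = 8000 bits.
Transmission delays (L/R per hop): 12.5392, 24.2424 μs; sum = 36.7816 μs.
Propagation delays (d/s per hop): 0.455, 0.34555 μs; sum = 0.80055 μs.
End-to-end = 37.6 μs.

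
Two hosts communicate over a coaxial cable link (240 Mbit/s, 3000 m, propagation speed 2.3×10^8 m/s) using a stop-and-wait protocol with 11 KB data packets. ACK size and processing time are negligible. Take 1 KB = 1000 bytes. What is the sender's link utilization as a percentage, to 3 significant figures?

93.4 %

t_tx = L/R = 88000/240000000 = 0.000366667 s.
t_prop = 3000/2.3e+08 = 1.30435e-05 s; RTT = 2.6087e-05 s.
Cycle = t_tx + RTT = 0.000392754 s.
Utilization = t_tx / cycle = 0.000366667/0.000392754 = 93.4 %.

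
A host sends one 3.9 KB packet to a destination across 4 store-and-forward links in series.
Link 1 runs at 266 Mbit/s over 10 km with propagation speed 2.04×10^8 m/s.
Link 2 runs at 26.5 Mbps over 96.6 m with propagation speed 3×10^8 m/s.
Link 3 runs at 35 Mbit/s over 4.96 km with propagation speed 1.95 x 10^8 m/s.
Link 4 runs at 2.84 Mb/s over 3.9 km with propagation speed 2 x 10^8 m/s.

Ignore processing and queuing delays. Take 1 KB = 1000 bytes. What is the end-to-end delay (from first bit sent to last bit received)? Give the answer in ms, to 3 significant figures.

L = 31200 bits.
Transmission delays (L/R per hop): 0.117293, 1.17736, 0.891429, 10.9859 ms; sum = 13.172 ms.
Propagation delays (d/s per hop): 0.0490196, 0.000322, 0.0254359, 0.0195 ms; sum = 0.0942775 ms.
End-to-end = 13.3 ms.

13.3 ms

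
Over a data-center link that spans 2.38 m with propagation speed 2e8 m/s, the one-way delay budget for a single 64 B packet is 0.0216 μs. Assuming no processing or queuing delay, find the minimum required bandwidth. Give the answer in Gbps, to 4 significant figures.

L = 512 bits.
Propagation delay = 2.38 / 200000000 = 0.0119 μs.
Transmission budget = 0.0216 − 0.0119 = 0.0097 μs.
R ≥ L / t_tx = 512 bits / 9.7e-09 s = 52.78 Gbps.

52.78 Gbps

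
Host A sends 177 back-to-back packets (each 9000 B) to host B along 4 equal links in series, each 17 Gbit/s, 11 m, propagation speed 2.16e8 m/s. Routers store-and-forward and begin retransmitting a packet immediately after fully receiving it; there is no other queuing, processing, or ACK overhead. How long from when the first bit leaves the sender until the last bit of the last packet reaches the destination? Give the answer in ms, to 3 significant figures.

Per-hop transmission t_tx = L/R = 72000/17000000000 = 0.00423529 ms.
Per-hop propagation t_prop = 11/216000000 = 5.09259e-05 ms.
Pipeline fill: first packet needs 4·t_tx to clear all hops; remaining 176 packets each add one t_tx.
Total = (4+177-1)·t_tx + 4·t_prop = 180·0.00423529 + 4·5.09259e-05 = 0.763 ms.

0.763 ms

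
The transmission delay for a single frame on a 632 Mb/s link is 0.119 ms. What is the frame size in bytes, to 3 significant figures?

9400 bytes

L = R × t_tx = 632000000 b/s × 0.000119 s = 75208 bits.
In bytes: 75208 / 8 = 9400 bytes.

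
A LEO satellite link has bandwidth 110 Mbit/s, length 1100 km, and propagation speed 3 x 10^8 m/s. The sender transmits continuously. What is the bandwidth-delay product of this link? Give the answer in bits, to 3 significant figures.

403000 bits

Propagation delay = 1100000 / 300000000 = 0.00366667 s.
BDP = R × t_prop = 110000000 × 0.00366667 = 403333 bits.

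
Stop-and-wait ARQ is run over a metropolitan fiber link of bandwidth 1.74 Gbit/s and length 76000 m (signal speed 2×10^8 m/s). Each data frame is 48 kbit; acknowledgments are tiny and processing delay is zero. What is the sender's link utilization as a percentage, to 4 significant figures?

3.503 %

t_tx = L/R = 48000/1740000000 = 2.75862e-05 s.
t_prop = 76000/200000000 = 0.00038 s; RTT = 0.00076 s.
Cycle = t_tx + RTT = 0.000787586 s.
Utilization = t_tx / cycle = 2.75862e-05/0.000787586 = 3.503 %.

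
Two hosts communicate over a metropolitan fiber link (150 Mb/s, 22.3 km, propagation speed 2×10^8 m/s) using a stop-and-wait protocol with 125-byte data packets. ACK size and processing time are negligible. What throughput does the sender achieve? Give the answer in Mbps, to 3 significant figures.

t_tx = L/R = 1000/150000000 = 6.66667e-06 s.
t_prop = 22300/200000000 = 0.0001115 s; RTT = 0.000223 s.
Cycle = t_tx + RTT = 0.000229667 s.
Throughput = L / cycle = 1000 / 0.000229667 = 4.35 Mbps.

4.35 Mbps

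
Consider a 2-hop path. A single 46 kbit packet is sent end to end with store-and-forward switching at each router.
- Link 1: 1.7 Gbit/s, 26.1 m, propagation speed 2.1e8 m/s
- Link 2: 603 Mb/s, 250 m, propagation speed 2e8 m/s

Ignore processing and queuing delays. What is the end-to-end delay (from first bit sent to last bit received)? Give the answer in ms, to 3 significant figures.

L = 46000 bits.
Transmission delays (L/R per hop): 0.0270588, 0.0762852 ms; sum = 0.103344 ms.
Propagation delays (d/s per hop): 0.000124286, 0.00125 ms; sum = 0.00137429 ms.
End-to-end = 0.105 ms.

0.105 ms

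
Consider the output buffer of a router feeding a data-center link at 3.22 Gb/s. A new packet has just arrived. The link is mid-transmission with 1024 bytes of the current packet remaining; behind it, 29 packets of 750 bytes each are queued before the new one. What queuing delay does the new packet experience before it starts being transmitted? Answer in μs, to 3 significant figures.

56.6 μs

Each queued packet: L/R = 6000/3220000000 = 1.86335 μs.
29 queued → 54.0373 μs.
Plus remaining 8192 bits of current packet: 2.5441 μs.
Queuing delay = 56.6 μs.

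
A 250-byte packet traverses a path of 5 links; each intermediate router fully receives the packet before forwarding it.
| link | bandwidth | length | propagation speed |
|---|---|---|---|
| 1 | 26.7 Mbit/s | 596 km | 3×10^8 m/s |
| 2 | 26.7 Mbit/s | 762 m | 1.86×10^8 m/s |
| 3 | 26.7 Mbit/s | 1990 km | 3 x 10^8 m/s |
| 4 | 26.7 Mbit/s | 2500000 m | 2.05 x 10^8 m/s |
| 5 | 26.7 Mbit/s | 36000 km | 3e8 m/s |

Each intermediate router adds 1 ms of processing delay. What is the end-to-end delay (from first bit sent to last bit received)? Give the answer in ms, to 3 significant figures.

L = 250 × 8 = 2000 bits.
Transmission delay per hop = L/R = 2000/26700000 = 0.0749064 ms; 5 hops → 0.374532 ms.
Propagation delays (d/s per hop): 1.98667, 0.00409677, 6.63333, 12.1951, 120 ms; sum = 140.819 ms.
Processing at 4 router(s): 4 × 1 ms = 4 ms.
End-to-end = 145 ms.

145 ms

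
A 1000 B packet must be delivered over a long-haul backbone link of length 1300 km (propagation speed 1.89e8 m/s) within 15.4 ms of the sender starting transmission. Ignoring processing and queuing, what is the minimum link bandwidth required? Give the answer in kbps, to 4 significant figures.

L = 8000 bits.
Propagation delay = 1300000 / 189000000 = 6.87831 ms.
Transmission budget = 15.4 − 6.87831 = 8.52169 ms.
R ≥ L / t_tx = 8000 bits / 0.00852169 s = 938.8 kbps.

938.8 kbps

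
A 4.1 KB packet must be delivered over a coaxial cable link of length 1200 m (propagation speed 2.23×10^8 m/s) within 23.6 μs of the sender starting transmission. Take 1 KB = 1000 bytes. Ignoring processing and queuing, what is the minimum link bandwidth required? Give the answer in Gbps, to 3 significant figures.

L = 32800 bits.
Propagation delay = 1200 / 223000000 = 5.38117 μs.
Transmission budget = 23.6 − 5.38117 = 18.2188 μs.
R ≥ L / t_tx = 32800 bits / 1.82188e-05 s = 1.80 Gbps.

1.80 Gbps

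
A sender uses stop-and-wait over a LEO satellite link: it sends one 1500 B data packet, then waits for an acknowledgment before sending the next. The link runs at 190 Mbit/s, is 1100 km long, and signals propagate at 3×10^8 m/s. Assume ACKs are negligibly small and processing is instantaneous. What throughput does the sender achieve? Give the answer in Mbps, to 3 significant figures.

1.62 Mbps

t_tx = L/R = 12000/190000000 = 6.31579e-05 s.
t_prop = 1100000/300000000 = 0.00366667 s; RTT = 0.00733333 s.
Cycle = t_tx + RTT = 0.00739649 s.
Throughput = L / cycle = 12000 / 0.00739649 = 1.62 Mbps.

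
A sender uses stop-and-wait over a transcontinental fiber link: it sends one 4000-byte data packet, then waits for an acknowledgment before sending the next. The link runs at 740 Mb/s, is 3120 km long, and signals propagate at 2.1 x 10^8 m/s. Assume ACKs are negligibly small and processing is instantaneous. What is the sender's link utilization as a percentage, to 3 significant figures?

0.145 %

t_tx = L/R = 32000/740000000 = 4.32432e-05 s.
t_prop = 3120000/210000000 = 0.0148571 s; RTT = 0.0297143 s.
Cycle = t_tx + RTT = 0.0297575 s.
Utilization = t_tx / cycle = 4.32432e-05/0.0297575 = 0.145 %.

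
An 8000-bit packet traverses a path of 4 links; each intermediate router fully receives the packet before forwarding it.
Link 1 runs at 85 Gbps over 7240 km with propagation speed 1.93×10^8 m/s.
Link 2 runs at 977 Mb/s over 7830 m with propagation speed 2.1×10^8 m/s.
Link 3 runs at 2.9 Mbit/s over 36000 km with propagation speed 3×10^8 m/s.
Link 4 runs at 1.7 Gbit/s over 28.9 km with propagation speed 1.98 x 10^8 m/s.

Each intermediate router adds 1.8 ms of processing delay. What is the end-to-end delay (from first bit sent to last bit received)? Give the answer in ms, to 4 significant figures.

165.9 ms

Transmission delays (L/R per hop): 9.41176e-05, 0.00818833, 2.75862, 0.00470588 ms; sum = 2.77161 ms.
Propagation delays (d/s per hop): 37.513, 0.0372857, 120, 0.14596 ms; sum = 157.696 ms.
Processing at 3 router(s): 3 × 1.8 ms = 5.4 ms.
End-to-end = 165.9 ms.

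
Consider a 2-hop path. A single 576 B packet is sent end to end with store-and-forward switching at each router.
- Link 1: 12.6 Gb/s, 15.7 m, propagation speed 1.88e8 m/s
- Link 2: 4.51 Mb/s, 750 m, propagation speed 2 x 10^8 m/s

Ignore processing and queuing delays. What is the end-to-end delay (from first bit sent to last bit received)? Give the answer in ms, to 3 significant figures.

L = 576 × 8 = 4608 bits.
Transmission delays (L/R per hop): 0.000365714, 1.02173 ms; sum = 1.0221 ms.
Propagation delays (d/s per hop): 8.35106e-05, 0.00375 ms; sum = 0.00383351 ms.
End-to-end = 1.03 ms.

1.03 ms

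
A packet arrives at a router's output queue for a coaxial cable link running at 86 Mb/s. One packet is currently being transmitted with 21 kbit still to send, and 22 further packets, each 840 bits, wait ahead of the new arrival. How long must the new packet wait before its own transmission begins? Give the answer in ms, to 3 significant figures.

Each queued packet: L/R = 840/86000000 = 0.00976744 ms.
22 queued → 0.214884 ms.
Plus remaining 21000 bits of current packet: 0.244186 ms.
Queuing delay = 0.459 ms.

0.459 ms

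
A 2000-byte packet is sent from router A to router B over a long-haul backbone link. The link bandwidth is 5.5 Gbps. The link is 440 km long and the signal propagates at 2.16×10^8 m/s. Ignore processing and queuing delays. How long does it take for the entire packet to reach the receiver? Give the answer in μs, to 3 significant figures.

2040 μs

L = 2000 × 8 = 16000 bits.
Transmission delay = L/R = 16000 / 5500000000 = 2.90909 μs.
Propagation delay = d/s = 440000 m / 216000000 m/s = 2037.04 μs.
Total = 2040 μs.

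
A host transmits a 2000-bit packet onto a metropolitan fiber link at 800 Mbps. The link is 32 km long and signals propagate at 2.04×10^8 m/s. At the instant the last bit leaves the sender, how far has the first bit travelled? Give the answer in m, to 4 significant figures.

510.0 m

t_tx = L/R = 2000/800000000 = 2.5e-06 s.
Distance = s × t_tx = 204000000 × 2.5e-06 = 510.0 m.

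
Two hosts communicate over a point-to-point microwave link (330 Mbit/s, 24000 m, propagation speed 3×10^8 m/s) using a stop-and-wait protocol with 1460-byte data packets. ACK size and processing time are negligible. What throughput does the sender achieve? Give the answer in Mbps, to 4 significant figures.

59.78 Mbps

t_tx = L/R = 11680/330000000 = 3.53939e-05 s.
t_prop = 24000/300000000 = 8e-05 s; RTT = 0.00016 s.
Cycle = t_tx + RTT = 0.000195394 s.
Throughput = L / cycle = 11680 / 0.000195394 = 59.78 Mbps.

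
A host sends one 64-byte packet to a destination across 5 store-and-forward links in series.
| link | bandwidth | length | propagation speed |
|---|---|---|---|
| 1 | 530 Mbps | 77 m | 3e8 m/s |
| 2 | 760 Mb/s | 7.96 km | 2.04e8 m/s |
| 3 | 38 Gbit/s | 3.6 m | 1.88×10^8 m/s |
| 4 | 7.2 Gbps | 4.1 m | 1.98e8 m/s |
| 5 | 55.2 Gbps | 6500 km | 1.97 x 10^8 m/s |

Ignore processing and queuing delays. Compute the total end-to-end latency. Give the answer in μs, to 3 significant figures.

L = 64 × 8 = 512 bits.
Transmission delays (L/R per hop): 0.966038, 0.673684, 0.0134737, 0.0711111, 0.00927536 μs; sum = 1.73358 μs.
Propagation delays (d/s per hop): 0.256667, 39.0196, 0.0191489, 0.0207071, 32994.9 μs; sum = 33034.2 μs.
End-to-end = 33000 μs.

33000 μs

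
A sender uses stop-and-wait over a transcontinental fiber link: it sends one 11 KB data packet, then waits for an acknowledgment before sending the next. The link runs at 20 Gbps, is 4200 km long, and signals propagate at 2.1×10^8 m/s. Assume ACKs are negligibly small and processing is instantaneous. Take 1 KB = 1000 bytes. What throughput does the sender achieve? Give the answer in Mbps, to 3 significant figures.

t_tx = L/R = 88000/20000000000 = 4.4e-06 s.
t_prop = 4200000/210000000 = 0.02 s; RTT = 0.04 s.
Cycle = t_tx + RTT = 0.0400044 s.
Throughput = L / cycle = 88000 / 0.0400044 = 2.20 Mbps.

2.20 Mbps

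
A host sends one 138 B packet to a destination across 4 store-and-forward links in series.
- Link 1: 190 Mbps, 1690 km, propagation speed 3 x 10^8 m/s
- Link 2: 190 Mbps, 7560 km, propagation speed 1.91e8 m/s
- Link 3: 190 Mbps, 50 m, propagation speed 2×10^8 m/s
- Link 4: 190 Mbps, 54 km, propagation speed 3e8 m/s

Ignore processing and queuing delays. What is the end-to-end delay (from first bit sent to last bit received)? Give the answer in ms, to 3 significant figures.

45.4 ms

L = 138 × 8 = 1104 bits.
Transmission delay per hop = L/R = 1104/190000000 = 0.00581053 ms; 4 hops → 0.0232421 ms.
Propagation delays (d/s per hop): 5.63333, 39.5812, 0.00025, 0.18 ms; sum = 45.3947 ms.
End-to-end = 45.4 ms.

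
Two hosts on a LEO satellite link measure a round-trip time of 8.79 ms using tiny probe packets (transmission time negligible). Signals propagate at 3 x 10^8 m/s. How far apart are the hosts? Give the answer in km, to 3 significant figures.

1320 km

One-way propagation = RTT/2 = 4.395 ms.
d = s × t = 300000000 × 0.004395 = 1320 km.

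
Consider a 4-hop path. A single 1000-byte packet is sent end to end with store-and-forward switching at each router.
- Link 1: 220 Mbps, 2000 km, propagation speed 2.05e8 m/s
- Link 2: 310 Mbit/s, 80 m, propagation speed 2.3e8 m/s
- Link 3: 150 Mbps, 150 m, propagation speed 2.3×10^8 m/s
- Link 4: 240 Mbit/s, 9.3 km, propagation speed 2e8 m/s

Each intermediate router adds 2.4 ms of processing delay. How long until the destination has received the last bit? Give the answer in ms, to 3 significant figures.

L = 1000 × 8 = 8000 bits.
Transmission delays (L/R per hop): 0.0363636, 0.0258065, 0.0533333, 0.0333333 ms; sum = 0.148837 ms.
Propagation delays (d/s per hop): 9.7561, 0.000347826, 0.000652174, 0.0465 ms; sum = 9.8036 ms.
Processing at 3 router(s): 3 × 2.4 ms = 7.2 ms.
End-to-end = 17.2 ms.

17.2 ms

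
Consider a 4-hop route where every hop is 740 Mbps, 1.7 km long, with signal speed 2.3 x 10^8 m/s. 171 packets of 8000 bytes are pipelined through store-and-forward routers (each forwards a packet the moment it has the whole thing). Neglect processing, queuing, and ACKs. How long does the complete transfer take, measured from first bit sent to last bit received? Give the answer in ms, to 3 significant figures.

15.1 ms

Per-hop transmission t_tx = L/R = 64000/740000000 = 0.0864865 ms.
Per-hop propagation t_prop = 1700/2.3e+08 = 0.0073913 ms.
Pipeline fill: first packet needs 4·t_tx to clear all hops; remaining 170 packets each add one t_tx.
Total = (4+171-1)·t_tx + 4·t_prop = 174·0.0864865 + 4·0.0073913 = 15.1 ms.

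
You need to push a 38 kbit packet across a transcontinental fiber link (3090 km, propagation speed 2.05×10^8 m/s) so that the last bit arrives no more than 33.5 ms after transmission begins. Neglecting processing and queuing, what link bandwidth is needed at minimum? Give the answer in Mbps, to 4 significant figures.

2.062 Mbps

Propagation delay = 3090000 / 2.05e+08 = 15.0732 ms.
Transmission budget = 33.5 − 15.0732 = 18.4268 ms.
R ≥ L / t_tx = 38000 bits / 0.0184268 s = 2.062 Mbps.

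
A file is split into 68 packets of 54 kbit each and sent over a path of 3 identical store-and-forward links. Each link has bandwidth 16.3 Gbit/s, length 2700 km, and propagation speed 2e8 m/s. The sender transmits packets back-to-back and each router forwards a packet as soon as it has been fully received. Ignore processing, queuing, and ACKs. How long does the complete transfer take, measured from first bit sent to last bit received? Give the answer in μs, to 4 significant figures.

40730 μs

Per-hop transmission t_tx = L/R = 54000/16300000000 = 3.31288 μs.
Per-hop propagation t_prop = 2700000/200000000 = 13500 μs.
Pipeline fill: first packet needs 3·t_tx to clear all hops; remaining 67 packets each add one t_tx.
Total = (3+68-1)·t_tx + 3·t_prop = 70·3.31288 + 3·13500 = 40730 μs.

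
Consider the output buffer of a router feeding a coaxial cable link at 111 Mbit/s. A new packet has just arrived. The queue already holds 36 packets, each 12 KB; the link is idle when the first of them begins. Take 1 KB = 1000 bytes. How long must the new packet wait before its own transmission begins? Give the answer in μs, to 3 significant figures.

Each queued packet: L/R = 96000/111000000 = 864.865 μs.
36 queued → 31135.1 μs.
Queuing delay = 31100 μs.

31100 μs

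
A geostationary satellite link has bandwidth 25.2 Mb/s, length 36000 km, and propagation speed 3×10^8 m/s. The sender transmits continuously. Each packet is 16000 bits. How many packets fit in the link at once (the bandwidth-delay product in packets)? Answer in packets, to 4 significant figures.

Propagation delay = 36000000 / 300000000 = 0.12 s.
BDP = R × t_prop = 25200000 × 0.12 = 3024000 bits.
In packets of 16000 bits: 189.0 packets.

189.0 packets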